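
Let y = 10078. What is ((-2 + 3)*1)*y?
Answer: 10078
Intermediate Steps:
((-2 + 3)*1)*y = ((-2 + 3)*1)*10078 = (1*1)*10078 = 1*10078 = 10078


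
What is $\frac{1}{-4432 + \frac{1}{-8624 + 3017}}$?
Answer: $- \frac{5607}{24850225} \approx -0.00022563$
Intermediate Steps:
$\frac{1}{-4432 + \frac{1}{-8624 + 3017}} = \frac{1}{-4432 + \frac{1}{-5607}} = \frac{1}{-4432 - \frac{1}{5607}} = \frac{1}{- \frac{24850225}{5607}} = - \frac{5607}{24850225}$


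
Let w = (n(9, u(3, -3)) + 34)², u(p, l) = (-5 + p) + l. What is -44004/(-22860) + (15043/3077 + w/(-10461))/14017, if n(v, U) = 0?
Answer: 551597553860146/286503213155115 ≈ 1.9253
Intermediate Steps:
u(p, l) = -5 + l + p
w = 1156 (w = (0 + 34)² = 34² = 1156)
-44004/(-22860) + (15043/3077 + w/(-10461))/14017 = -44004/(-22860) + (15043/3077 + 1156/(-10461))/14017 = -44004*(-1/22860) + (15043*(1/3077) + 1156*(-1/10461))*(1/14017) = 3667/1905 + (15043/3077 - 1156/10461)*(1/14017) = 3667/1905 + (153807811/32188497)*(1/14017) = 3667/1905 + 153807811/451186162449 = 551597553860146/286503213155115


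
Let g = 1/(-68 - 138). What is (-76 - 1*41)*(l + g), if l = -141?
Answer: 3398499/206 ≈ 16498.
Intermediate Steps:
g = -1/206 (g = 1/(-206) = -1/206 ≈ -0.0048544)
(-76 - 1*41)*(l + g) = (-76 - 1*41)*(-141 - 1/206) = (-76 - 41)*(-29047/206) = -117*(-29047/206) = 3398499/206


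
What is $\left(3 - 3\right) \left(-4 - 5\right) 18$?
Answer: $0$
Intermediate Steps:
$\left(3 - 3\right) \left(-4 - 5\right) 18 = 0 \left(-4 - 5\right) 18 = 0 \left(-9\right) 18 = 0 \cdot 18 = 0$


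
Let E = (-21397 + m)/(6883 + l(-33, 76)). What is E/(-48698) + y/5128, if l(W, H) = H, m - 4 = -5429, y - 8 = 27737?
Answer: 4701311723403/868912375448 ≈ 5.4106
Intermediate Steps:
y = 27745 (y = 8 + 27737 = 27745)
m = -5425 (m = 4 - 5429 = -5425)
E = -26822/6959 (E = (-21397 - 5425)/(6883 + 76) = -26822/6959 ≈ -3.8543)
E/(-48698) + y/5128 = -26822/6959/(-48698) + 27745/5128 = -26822/6959*(-1/48698) + 27745*(1/5128) = 13411/169444691 + 27745/5128 = 4701311723403/868912375448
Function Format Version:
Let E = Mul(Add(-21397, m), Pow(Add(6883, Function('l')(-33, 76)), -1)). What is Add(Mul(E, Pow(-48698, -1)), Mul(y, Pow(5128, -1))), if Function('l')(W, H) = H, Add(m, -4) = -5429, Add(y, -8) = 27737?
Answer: Rational(4701311723403, 868912375448) ≈ 5.4106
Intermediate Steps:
y = 27745 (y = Add(8, 27737) = 27745)
m = -5425 (m = Add(4, -5429) = -5425)
E = Rational(-26822, 6959) (E = Mul(Add(-21397, -5425), Pow(Add(6883, 76), -1)) = Mul(-26822, Pow(6959, -1)) = Mul(-26822, Rational(1, 6959)) = Rational(-26822, 6959) ≈ -3.8543)
Add(Mul(E, Pow(-48698, -1)), Mul(y, Pow(5128, -1))) = Add(Mul(Rational(-26822, 6959), Pow(-48698, -1)), Mul(27745, Pow(5128, -1))) = Add(Mul(Rational(-26822, 6959), Rational(-1, 48698)), Mul(27745, Rational(1, 5128))) = Add(Rational(13411, 169444691), Rational(27745, 5128)) = Rational(4701311723403, 868912375448)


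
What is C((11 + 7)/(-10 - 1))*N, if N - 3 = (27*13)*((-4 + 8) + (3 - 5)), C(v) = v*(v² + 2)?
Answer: -7182540/1331 ≈ -5396.4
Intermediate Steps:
C(v) = v*(2 + v²)
N = 705 (N = 3 + (27*13)*((-4 + 8) + (3 - 5)) = 3 + 351*(4 - 2) = 3 + 351*2 = 3 + 702 = 705)
C((11 + 7)/(-10 - 1))*N = (((11 + 7)/(-10 - 1))*(2 + ((11 + 7)/(-10 - 1))²))*705 = ((18/(-11))*(2 + (18/(-11))²))*705 = ((18*(-1/11))*(2 + (18*(-1/11))²))*705 = -18*(2 + (-18/11)²)/11*705 = -18*(2 + 324/121)/11*705 = -18/11*566/121*705 = -10188/1331*705 = -7182540/1331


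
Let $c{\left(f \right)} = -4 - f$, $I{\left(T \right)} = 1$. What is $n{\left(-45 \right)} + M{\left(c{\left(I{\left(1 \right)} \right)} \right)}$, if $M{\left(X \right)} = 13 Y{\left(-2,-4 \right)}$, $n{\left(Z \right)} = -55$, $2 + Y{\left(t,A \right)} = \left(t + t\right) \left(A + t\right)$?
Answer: $231$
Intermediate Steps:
$Y{\left(t,A \right)} = -2 + 2 t \left(A + t\right)$ ($Y{\left(t,A \right)} = -2 + \left(t + t\right) \left(A + t\right) = -2 + 2 t \left(A + t\right)$)
$M{\left(X \right)} = 286$ ($M{\left(X \right)} = 13 \left(-2 + 2 \left(-2\right)^{2} + 2 \left(-4\right) \left(-2\right)\right) = 13 \left(-2 + 2 \cdot 4 + 16\right) = 13 \left(-2 + 8 + 16\right) = 13 \cdot 22 = 286$)
$n{\left(-45 \right)} + M{\left(c{\left(I{\left(1 \right)} \right)} \right)} = -55 + 286 = 231$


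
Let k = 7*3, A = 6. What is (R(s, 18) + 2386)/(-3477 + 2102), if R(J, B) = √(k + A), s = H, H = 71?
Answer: -2386/1375 - 3*√3/1375 ≈ -1.7391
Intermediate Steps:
k = 21
s = 71
R(J, B) = 3*√3 (R(J, B) = √(21 + 6) = √27 = 3*√3)
(R(s, 18) + 2386)/(-3477 + 2102) = (3*√3 + 2386)/(-3477 + 2102) = (2386 + 3*√3)/(-1375) = (2386 + 3*√3)*(-1/1375) = -2386/1375 - 3*√3/1375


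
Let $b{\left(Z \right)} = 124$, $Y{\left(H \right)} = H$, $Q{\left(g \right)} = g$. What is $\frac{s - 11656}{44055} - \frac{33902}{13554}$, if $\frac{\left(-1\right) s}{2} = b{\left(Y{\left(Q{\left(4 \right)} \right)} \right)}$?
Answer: $- \frac{91938857}{33173415} \approx -2.7715$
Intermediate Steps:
$s = -248$ ($s = \left(-2\right) 124 = -248$)
$\frac{s - 11656}{44055} - \frac{33902}{13554} = \frac{-248 - 11656}{44055} - \frac{33902}{13554} = \left(-248 - 11656\right) \frac{1}{44055} - \frac{16951}{6777} = \left(-11904\right) \frac{1}{44055} - \frac{16951}{6777} = - \frac{3968}{14685} - \frac{16951}{6777} = - \frac{91938857}{33173415}$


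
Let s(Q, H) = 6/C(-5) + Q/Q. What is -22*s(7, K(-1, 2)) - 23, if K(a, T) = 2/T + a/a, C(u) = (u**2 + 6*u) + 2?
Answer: -1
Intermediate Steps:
C(u) = 2 + u**2 + 6*u
K(a, T) = 1 + 2/T (K(a, T) = 2/T + 1 = 1 + 2/T)
s(Q, H) = -1 (s(Q, H) = 6/(2 + (-5)**2 + 6*(-5)) + Q/Q = 6/(2 + 25 - 30) + 1 = 6/(-3) + 1 = 6*(-1/3) + 1 = -2 + 1 = -1)
-22*s(7, K(-1, 2)) - 23 = -22*(-1) - 23 = 22 - 23 = -1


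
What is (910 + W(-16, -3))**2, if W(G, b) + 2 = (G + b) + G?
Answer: 762129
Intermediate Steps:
W(G, b) = -2 + b + 2*G (W(G, b) = -2 + ((G + b) + G) = -2 + (b + 2*G) = -2 + b + 2*G)
(910 + W(-16, -3))**2 = (910 + (-2 - 3 + 2*(-16)))**2 = (910 + (-2 - 3 - 32))**2 = (910 - 37)**2 = 873**2 = 762129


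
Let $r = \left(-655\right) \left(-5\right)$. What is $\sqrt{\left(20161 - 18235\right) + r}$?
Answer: $\sqrt{5201} \approx 72.118$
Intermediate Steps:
$r = 3275$
$\sqrt{\left(20161 - 18235\right) + r} = \sqrt{\left(20161 - 18235\right) + 3275} = \sqrt{1926 + 3275} = \sqrt{5201}$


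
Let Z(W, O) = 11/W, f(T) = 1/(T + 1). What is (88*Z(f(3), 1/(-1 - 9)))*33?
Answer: 127776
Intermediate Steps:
f(T) = 1/(1 + T)
(88*Z(f(3), 1/(-1 - 9)))*33 = (88*(11/(1/(1 + 3))))*33 = (88*(11/(1/4)))*33 = (88*(11*4))*33 = (88*44)*33 = 3872*33 = 127776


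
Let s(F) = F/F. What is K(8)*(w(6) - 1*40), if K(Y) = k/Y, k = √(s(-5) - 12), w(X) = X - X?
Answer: -5*I*√11 ≈ -16.583*I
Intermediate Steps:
w(X) = 0
s(F) = 1
k = I*√11 (k = √(1 - 12) = √(-11) = I*√11 ≈ 3.3166*I)
K(Y) = I*√11/Y (K(Y) = (I*√11)/Y = I*√11/Y)
K(8)*(w(6) - 1*40) = (I*√11/8)*(0 - 1*40) = (I*√11*(⅛))*(0 - 40) = (I*√11/8)*(-40) = -5*I*√11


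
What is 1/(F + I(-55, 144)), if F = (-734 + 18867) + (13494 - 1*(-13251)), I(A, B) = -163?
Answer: 1/44715 ≈ 2.2364e-5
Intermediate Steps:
F = 44878 (F = 18133 + (13494 + 13251) = 18133 + 26745 = 44878)
1/(F + I(-55, 144)) = 1/(44878 - 163) = 1/44715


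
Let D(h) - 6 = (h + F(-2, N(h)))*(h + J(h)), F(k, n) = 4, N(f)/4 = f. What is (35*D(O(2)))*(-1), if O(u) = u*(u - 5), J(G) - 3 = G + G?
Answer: -1260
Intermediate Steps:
N(f) = 4*f
J(G) = 3 + 2*G (J(G) = 3 + (G + G) = 3 + 2*G)
O(u) = u*(-5 + u)
D(h) = 6 + (3 + 3*h)*(4 + h) (D(h) = 6 + (h + 4)*(h + (3 + 2*h)) = 6 + (4 + h)*(3 + 3*h) = 6 + (3 + 3*h)*(4 + h))
(35*D(O(2)))*(-1) = (35*(18 + 3*(2*(-5 + 2))**2 + 15*(2*(-5 + 2))))*(-1) = (35*(18 + 3*(2*(-3))**2 + 15*(2*(-3))))*(-1) = (35*(18 + 3*(-6)**2 + 15*(-6)))*(-1) = (35*(18 + 3*36 - 90))*(-1) = (35*(18 + 108 - 90))*(-1) = (35*36)*(-1) = 1260*(-1) = -1260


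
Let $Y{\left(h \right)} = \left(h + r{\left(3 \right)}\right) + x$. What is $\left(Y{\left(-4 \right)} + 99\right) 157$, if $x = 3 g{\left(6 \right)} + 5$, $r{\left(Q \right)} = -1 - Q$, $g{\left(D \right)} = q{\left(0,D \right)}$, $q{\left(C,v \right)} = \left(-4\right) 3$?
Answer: $9420$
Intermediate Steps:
$q{\left(C,v \right)} = -12$
$g{\left(D \right)} = -12$
$x = -31$ ($x = 3 \left(-12\right) + 5 = -36 + 5 = -31$)
$Y{\left(h \right)} = -35 + h$ ($Y{\left(h \right)} = \left(h - 4\right) - 31 = \left(-4 + h\right) - 31 = -35 + h$)
$\left(Y{\left(-4 \right)} + 99\right) 157 = \left(\left(-35 - 4\right) + 99\right) 157 = \left(-39 + 99\right) 157 = 60 \cdot 157 = 9420$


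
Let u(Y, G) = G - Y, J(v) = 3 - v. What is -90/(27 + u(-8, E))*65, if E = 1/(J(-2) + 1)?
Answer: -35100/211 ≈ -166.35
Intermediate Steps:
E = ⅙ (E = 1/((3 - 1*(-2)) + 1) = 1/((3 + 2) + 1) = 1/(5 + 1) = 1/6 = ⅙ ≈ 0.16667)
-90/(27 + u(-8, E))*65 = -90/(27 + (⅙ - 1*(-8)))*65 = -90/(27 + (⅙ + 8))*65 = -90/(27 + 49/6)*65 = -90/211/6*65 = -90*6/211*65 = -540/211*65 = -35100/211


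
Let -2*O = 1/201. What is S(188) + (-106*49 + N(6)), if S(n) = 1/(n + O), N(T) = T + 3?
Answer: -391855973/75575 ≈ -5185.0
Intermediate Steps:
N(T) = 3 + T
O = -1/402 (O = -½/201 = -½*1/201 = -1/402 ≈ -0.0024876)
S(n) = 1/(-1/402 + n) (S(n) = 1/(n - 1/402) = 1/(-1/402 + n))
S(188) + (-106*49 + N(6)) = 402/(-1 + 402*188) + (-106*49 + (3 + 6)) = 402/(-1 + 75576) + (-5194 + 9) = 402/75575 - 5185 = -391855973/75575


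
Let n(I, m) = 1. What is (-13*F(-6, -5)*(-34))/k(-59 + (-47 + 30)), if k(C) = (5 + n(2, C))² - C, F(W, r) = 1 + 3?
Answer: 221/14 ≈ 15.786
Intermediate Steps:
F(W, r) = 4
k(C) = 36 - C (k(C) = (5 + 1)² - C = 6² - C = 36 - C)
(-13*F(-6, -5)*(-34))/k(-59 + (-47 + 30)) = (-13*4*(-34))/(36 - (-59 + (-47 + 30))) = (-52*(-34))/(36 - (-59 - 17)) = 1768/(36 - 1*(-76)) = 1768/(36 + 76) = 1768/112 = 1768*(1/112) = 221/14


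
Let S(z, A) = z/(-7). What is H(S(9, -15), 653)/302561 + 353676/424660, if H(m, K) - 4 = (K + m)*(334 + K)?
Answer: 95042352649/32121388565 ≈ 2.9589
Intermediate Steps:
S(z, A) = -z/7 (S(z, A) = z*(-⅐) = -z/7)
H(m, K) = 4 + (334 + K)*(K + m) (H(m, K) = 4 + (K + m)*(334 + K) = 4 + (334 + K)*(K + m))
H(S(9, -15), 653)/302561 + 353676/424660 = (4 + 653² + 334*653 + 334*(-⅐*9) + 653*(-⅐*9))/302561 + 353676/424660 = (4 + 426409 + 218102 + 334*(-9/7) + 653*(-9/7))*(1/302561) + 353676*(1/424660) = (4 + 426409 + 218102 - 3006/7 - 5877/7)*(1/302561) + 88419/106165 = 643246*(1/302561) + 88419/106165 = 643246/302561 + 88419/106165 = 95042352649/32121388565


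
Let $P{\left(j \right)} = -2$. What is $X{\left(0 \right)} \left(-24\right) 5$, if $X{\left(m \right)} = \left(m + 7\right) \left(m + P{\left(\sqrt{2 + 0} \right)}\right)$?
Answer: $1680$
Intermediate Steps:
$X{\left(m \right)} = \left(-2 + m\right) \left(7 + m\right)$ ($X{\left(m \right)} = \left(m + 7\right) \left(m - 2\right) = \left(7 + m\right) \left(-2 + m\right) = \left(-2 + m\right) \left(7 + m\right)$)
$X{\left(0 \right)} \left(-24\right) 5 = \left(-14 + 0^{2} + 5 \cdot 0\right) \left(-24\right) 5 = \left(-14 + 0 + 0\right) \left(-24\right) 5 = \left(-14\right) \left(-24\right) 5 = 336 \cdot 5 = 1680$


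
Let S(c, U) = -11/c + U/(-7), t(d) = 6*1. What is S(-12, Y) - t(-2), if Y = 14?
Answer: -85/12 ≈ -7.0833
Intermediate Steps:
t(d) = 6
S(c, U) = -11/c - U/7 (S(c, U) = -11/c + U*(-1/7) = -11/c - U/7)
S(-12, Y) - t(-2) = (-11/(-12) - 1/7*14) - 1*6 = (-11*(-1/12) - 2) - 6 = (11/12 - 2) - 6 = -13/12 - 6 = -85/12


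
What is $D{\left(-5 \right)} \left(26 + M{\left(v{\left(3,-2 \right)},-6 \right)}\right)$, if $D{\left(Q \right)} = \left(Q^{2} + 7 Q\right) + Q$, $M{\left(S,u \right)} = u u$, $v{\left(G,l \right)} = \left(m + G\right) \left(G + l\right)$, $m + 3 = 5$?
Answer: $-930$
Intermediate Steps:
$m = 2$ ($m = -3 + 5 = 2$)
$v{\left(G,l \right)} = \left(2 + G\right) \left(G + l\right)$
$M{\left(S,u \right)} = u^{2}$
$D{\left(Q \right)} = Q^{2} + 8 Q$
$D{\left(-5 \right)} \left(26 + M{\left(v{\left(3,-2 \right)},-6 \right)}\right) = - 5 \left(8 - 5\right) \left(26 + \left(-6\right)^{2}\right) = \left(-5\right) 3 \left(26 + 36\right) = \left(-15\right) 62 = -930$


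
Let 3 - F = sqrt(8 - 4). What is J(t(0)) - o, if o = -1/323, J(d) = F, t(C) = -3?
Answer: 324/323 ≈ 1.0031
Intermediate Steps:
F = 1 (F = 3 - sqrt(8 - 4) = 3 - sqrt(4) = 3 - 1*2 = 3 - 2 = 1)
J(d) = 1
o = -1/323 (o = -1*1/323 = -1/323 ≈ -0.0030960)
J(t(0)) - o = 1 - 1*(-1/323) = 1 + 1/323 = 324/323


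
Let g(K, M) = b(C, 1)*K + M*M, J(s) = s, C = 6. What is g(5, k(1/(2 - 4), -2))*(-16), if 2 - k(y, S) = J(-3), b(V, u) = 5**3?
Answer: -10400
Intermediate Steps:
b(V, u) = 125
k(y, S) = 5 (k(y, S) = 2 - 1*(-3) = 2 + 3 = 5)
g(K, M) = M**2 + 125*K (g(K, M) = 125*K + M*M = 125*K + M**2 = M**2 + 125*K)
g(5, k(1/(2 - 4), -2))*(-16) = (5**2 + 125*5)*(-16) = (25 + 625)*(-16) = 650*(-16) = -10400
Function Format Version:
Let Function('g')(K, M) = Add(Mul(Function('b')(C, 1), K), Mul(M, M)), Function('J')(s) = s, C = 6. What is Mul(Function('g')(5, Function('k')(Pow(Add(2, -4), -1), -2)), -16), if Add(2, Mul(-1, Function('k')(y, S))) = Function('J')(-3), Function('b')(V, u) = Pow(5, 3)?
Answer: -10400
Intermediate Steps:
Function('b')(V, u) = 125
Function('k')(y, S) = 5 (Function('k')(y, S) = Add(2, Mul(-1, -3)) = Add(2, 3) = 5)
Function('g')(K, M) = Add(Pow(M, 2), Mul(125, K)) (Function('g')(K, M) = Add(Mul(125, K), Mul(M, M)) = Add(Mul(125, K), Pow(M, 2)) = Add(Pow(M, 2), Mul(125, K)))
Mul(Function('g')(5, Function('k')(Pow(Add(2, -4), -1), -2)), -16) = Mul(Add(Pow(5, 2), Mul(125, 5)), -16) = Mul(Add(25, 625), -16) = Mul(650, -16) = -10400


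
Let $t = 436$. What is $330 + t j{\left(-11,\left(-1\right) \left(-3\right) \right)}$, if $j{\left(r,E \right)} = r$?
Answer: $-4466$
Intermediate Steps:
$330 + t j{\left(-11,\left(-1\right) \left(-3\right) \right)} = 330 + 436 \left(-11\right) = 330 - 4796 = -4466$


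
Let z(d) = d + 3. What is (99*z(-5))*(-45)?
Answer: 8910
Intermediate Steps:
z(d) = 3 + d
(99*z(-5))*(-45) = (99*(3 - 5))*(-45) = (99*(-2))*(-45) = -198*(-45) = 8910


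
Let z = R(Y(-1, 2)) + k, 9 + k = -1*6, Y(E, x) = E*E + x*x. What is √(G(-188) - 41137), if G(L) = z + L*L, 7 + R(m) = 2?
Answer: I*√5813 ≈ 76.243*I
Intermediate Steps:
Y(E, x) = E² + x²
R(m) = -5 (R(m) = -7 + 2 = -5)
k = -15 (k = -9 - 1*6 = -9 - 6 = -15)
z = -20 (z = -5 - 15 = -20)
G(L) = -20 + L² (G(L) = -20 + L*L = -20 + L²)
√(G(-188) - 41137) = √((-20 + (-188)²) - 41137) = √((-20 + 35344) - 41137) = √(35324 - 41137) = √(-5813) = I*√5813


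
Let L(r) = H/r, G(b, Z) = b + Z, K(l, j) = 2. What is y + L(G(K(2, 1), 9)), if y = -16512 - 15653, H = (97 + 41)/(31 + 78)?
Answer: -38565697/1199 ≈ -32165.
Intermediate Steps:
H = 138/109 ≈ 1.2661
G(b, Z) = Z + b
y = -32165
L(r) = 138/(109*r)
y + L(G(K(2, 1), 9)) = -32165 + 138/(109*(9 + 2)) = -32165 + (138/109)/11 = -32165 + (138/109)*(1/11) = -32165 + 138/1199 = -38565697/1199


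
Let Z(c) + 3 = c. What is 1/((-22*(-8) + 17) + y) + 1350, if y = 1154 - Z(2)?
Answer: 1819801/1348 ≈ 1350.0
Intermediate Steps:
Z(c) = -3 + c
y = 1155 (y = 1154 - (-3 + 2) = 1154 - 1*(-1) = 1154 + 1 = 1155)
1/((-22*(-8) + 17) + y) + 1350 = 1/((-22*(-8) + 17) + 1155) + 1350 = 1/((176 + 17) + 1155) + 1350 = 1/(193 + 1155) + 1350 = 1/1348 + 1350 = 1819801/1348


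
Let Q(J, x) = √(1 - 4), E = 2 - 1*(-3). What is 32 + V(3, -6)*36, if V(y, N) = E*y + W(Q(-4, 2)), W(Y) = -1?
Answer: 536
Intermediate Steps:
E = 5 (E = 2 + 3 = 5)
Q(J, x) = I*√3 (Q(J, x) = √(-3) = I*√3)
V(y, N) = -1 + 5*y (V(y, N) = 5*y - 1 = -1 + 5*y)
32 + V(3, -6)*36 = 32 + (-1 + 5*3)*36 = 32 + (-1 + 15)*36 = 32 + 14*36 = 32 + 504 = 536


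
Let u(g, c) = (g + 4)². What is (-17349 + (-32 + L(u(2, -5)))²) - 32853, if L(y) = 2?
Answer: -49302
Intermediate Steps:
u(g, c) = (4 + g)²
(-17349 + (-32 + L(u(2, -5)))²) - 32853 = (-17349 + (-32 + 2)²) - 32853 = (-17349 + (-30)²) - 32853 = (-17349 + 900) - 32853 = -16449 - 32853 = -49302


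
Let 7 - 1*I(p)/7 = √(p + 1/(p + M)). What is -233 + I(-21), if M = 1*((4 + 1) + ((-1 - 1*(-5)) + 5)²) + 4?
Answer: -184 - 14*I*√24978/69 ≈ -184.0 - 32.067*I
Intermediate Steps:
M = 90 (M = 1*(5 + ((-1 + 5) + 5)²) + 4 = 1*(5 + (4 + 5)²) + 4 = 1*(5 + 9²) + 4 = 1*(5 + 81) + 4 = 1*86 + 4 = 86 + 4 = 90)
I(p) = 49 - 7*√(p + 1/(90 + p)) (I(p) = 49 - 7*√(p + 1/(p + 90)) = 49 - 7*√(p + 1/(90 + p)))
-233 + I(-21) = -233 + (49 - 7*√(1 - 21*(90 - 21))/√(90 - 21)) = -233 + (49 - 7*√69*√(1 - 21*69)/69) = -233 + (49 - 7*√69*√(1 - 1449)/69) = -233 + (49 - 7*2*I*√24978/69) = -233 + (49 - 14*I*√24978/69) = -184 - 14*I*√24978/69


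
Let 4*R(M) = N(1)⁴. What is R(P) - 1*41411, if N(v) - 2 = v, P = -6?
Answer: -165563/4 ≈ -41391.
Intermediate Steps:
N(v) = 2 + v
R(M) = 81/4 (R(M) = (2 + 1)⁴/4 = (¼)*3⁴ = (¼)*81 = 81/4)
R(P) - 1*41411 = 81/4 - 1*41411 = 81/4 - 41411 = -165563/4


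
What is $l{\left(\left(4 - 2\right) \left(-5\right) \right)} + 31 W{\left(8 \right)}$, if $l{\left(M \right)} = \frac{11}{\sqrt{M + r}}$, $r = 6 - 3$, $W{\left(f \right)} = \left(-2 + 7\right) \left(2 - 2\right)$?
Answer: $- \frac{11 i \sqrt{7}}{7} \approx - 4.1576 i$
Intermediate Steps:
$W{\left(f \right)} = 0$ ($W{\left(f \right)} = 5 \cdot 0 = 0$)
$r = 3$ ($r = 6 - 3 = 3$)
$l{\left(M \right)} = \frac{11}{\sqrt{3 + M}}$ ($l{\left(M \right)} = \frac{11}{\sqrt{M + 3}} = \frac{11}{\sqrt{3 + M}}$)
$l{\left(\left(4 - 2\right) \left(-5\right) \right)} + 31 W{\left(8 \right)} = \frac{11}{\sqrt{3 + \left(4 - 2\right) \left(-5\right)}} + 31 \cdot 0 = \frac{11}{\sqrt{3 + 2 \left(-5\right)}} + 0 = \frac{11}{\sqrt{3 - 10}} + 0 = \frac{11}{i \sqrt{7}} + 0 = 11 \left(- \frac{i \sqrt{7}}{7}\right) + 0 = - \frac{11 i \sqrt{7}}{7} + 0 = - \frac{11 i \sqrt{7}}{7}$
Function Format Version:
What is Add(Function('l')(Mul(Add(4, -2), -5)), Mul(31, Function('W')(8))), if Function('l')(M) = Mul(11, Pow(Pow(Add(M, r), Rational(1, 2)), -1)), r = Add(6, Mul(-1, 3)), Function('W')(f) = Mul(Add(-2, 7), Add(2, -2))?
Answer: Mul(Rational(-11, 7), I, Pow(7, Rational(1, 2))) ≈ Mul(-4.1576, I)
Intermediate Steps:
Function('W')(f) = 0 (Function('W')(f) = Mul(5, 0) = 0)
r = 3 (r = Add(6, -3) = 3)
Function('l')(M) = Mul(11, Pow(Add(3, M), Rational(-1, 2))) (Function('l')(M) = Mul(11, Pow(Pow(Add(M, 3), Rational(1, 2)), -1)) = Mul(11, Pow(Pow(Add(3, M), Rational(1, 2)), -1)) = Mul(11, Pow(Add(3, M), Rational(-1, 2))))
Add(Function('l')(Mul(Add(4, -2), -5)), Mul(31, Function('W')(8))) = Add(Mul(11, Pow(Add(3, Mul(Add(4, -2), -5)), Rational(-1, 2))), Mul(31, 0)) = Add(Mul(11, Pow(Add(3, Mul(2, -5)), Rational(-1, 2))), 0) = Add(Mul(11, Pow(Add(3, -10), Rational(-1, 2))), 0) = Add(Mul(11, Pow(-7, Rational(-1, 2))), 0) = Add(Mul(11, Mul(Rational(-1, 7), I, Pow(7, Rational(1, 2)))), 0) = Add(Mul(Rational(-11, 7), I, Pow(7, Rational(1, 2))), 0) = Mul(Rational(-11, 7), I, Pow(7, Rational(1, 2)))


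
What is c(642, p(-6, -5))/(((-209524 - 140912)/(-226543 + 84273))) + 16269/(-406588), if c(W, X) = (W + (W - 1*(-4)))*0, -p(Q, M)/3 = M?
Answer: -16269/406588 ≈ -0.040013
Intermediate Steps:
p(Q, M) = -3*M
c(W, X) = 0 (c(W, X) = (W + (W + 4))*0 = (W + (4 + W))*0 = (4 + 2*W)*0 = 0)
c(642, p(-6, -5))/(((-209524 - 140912)/(-226543 + 84273))) + 16269/(-406588) = 0/(((-209524 - 140912)/(-226543 + 84273))) + 16269/(-406588) = 0/((-350436/(-142270))) + 16269*(-1/406588) = 0/((-350436*(-1/142270))) - 16269/406588 = 0/(175218/71135) - 16269/406588 = 0*(71135/175218) - 16269/406588 = 0 - 16269/406588 = -16269/406588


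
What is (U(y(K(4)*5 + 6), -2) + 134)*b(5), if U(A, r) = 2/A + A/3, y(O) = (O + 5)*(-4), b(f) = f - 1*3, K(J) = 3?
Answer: 15493/78 ≈ 198.63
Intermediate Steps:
b(f) = -3 + f (b(f) = f - 3 = -3 + f)
y(O) = -20 - 4*O (y(O) = (5 + O)*(-4) = -20 - 4*O)
U(A, r) = 2/A + A/3 (U(A, r) = 2/A + A*(1/3) = 2/A + A/3)
(U(y(K(4)*5 + 6), -2) + 134)*b(5) = ((2/(-20 - 4*(3*5 + 6)) + (-20 - 4*(3*5 + 6))/3) + 134)*(-3 + 5) = ((2/(-20 - 4*(15 + 6)) + (-20 - 4*(15 + 6))/3) + 134)*2 = ((2/(-20 - 4*21) + (-20 - 4*21)/3) + 134)*2 = ((2/(-20 - 84) + (-20 - 84)/3) + 134)*2 = ((2/(-104) + (1/3)*(-104)) + 134)*2 = ((2*(-1/104) - 104/3) + 134)*2 = ((-1/52 - 104/3) + 134)*2 = (-5411/156 + 134)*2 = (15493/156)*2 = 15493/78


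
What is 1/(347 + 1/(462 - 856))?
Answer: 394/136717 ≈ 0.0028819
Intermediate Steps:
1/(347 + 1/(462 - 856)) = 1/(347 + 1/(-394)) = 1/(347 - 1/394) = 1/(136717/394) = 394/136717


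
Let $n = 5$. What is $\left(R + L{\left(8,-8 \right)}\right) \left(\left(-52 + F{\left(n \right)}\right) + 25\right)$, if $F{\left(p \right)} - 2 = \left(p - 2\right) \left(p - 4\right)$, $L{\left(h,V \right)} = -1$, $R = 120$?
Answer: $-2618$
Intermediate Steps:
$F{\left(p \right)} = 2 + \left(-4 + p\right) \left(-2 + p\right)$ ($F{\left(p \right)} = 2 + \left(p - 2\right) \left(p - 4\right) = 2 + \left(-2 + p\right) \left(-4 + p\right) = 2 + \left(-4 + p\right) \left(-2 + p\right)$)
$\left(R + L{\left(8,-8 \right)}\right) \left(\left(-52 + F{\left(n \right)}\right) + 25\right) = \left(120 - 1\right) \left(\left(-52 + \left(10 + 5^{2} - 30\right)\right) + 25\right) = 119 \left(\left(-52 + \left(10 + 25 - 30\right)\right) + 25\right) = 119 \left(\left(-52 + 5\right) + 25\right) = 119 \left(-47 + 25\right) = 119 \left(-22\right) = -2618$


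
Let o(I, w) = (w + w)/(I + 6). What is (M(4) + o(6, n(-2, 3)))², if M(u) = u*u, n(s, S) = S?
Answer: 1089/4 ≈ 272.25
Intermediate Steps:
M(u) = u²
o(I, w) = 2*w/(6 + I) (o(I, w) = (2*w)/(6 + I) = 2*w/(6 + I))
(M(4) + o(6, n(-2, 3)))² = (4² + 2*3/(6 + 6))² = (16 + 2*3/12)² = (16 + 2*3*(1/12))² = (16 + ½)² = (33/2)² = 1089/4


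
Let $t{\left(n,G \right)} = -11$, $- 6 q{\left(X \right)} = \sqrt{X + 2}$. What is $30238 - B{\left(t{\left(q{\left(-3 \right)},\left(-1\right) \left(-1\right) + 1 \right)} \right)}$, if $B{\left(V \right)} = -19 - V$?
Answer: $30246$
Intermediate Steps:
$q{\left(X \right)} = - \frac{\sqrt{2 + X}}{6}$ ($q{\left(X \right)} = - \frac{\sqrt{X + 2}}{6} = - \frac{\sqrt{2 + X}}{6}$)
$30238 - B{\left(t{\left(q{\left(-3 \right)},\left(-1\right) \left(-1\right) + 1 \right)} \right)} = 30238 - \left(-19 - -11\right) = 30238 - \left(-19 + 11\right) = 30238 - -8 = 30238 + 8 = 30246$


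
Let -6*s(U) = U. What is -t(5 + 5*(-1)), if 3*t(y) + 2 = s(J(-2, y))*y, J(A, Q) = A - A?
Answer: 2/3 ≈ 0.66667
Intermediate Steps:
J(A, Q) = 0
s(U) = -U/6
t(y) = -2/3 (t(y) = -2/3 + ((-1/6*0)*y)/3 = -2/3 + (0*y)/3 = -2/3 + (1/3)*0 = -2/3 + 0 = -2/3)
-t(5 + 5*(-1)) = -1*(-2/3) = 2/3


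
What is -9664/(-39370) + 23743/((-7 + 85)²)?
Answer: 496778843/119763540 ≈ 4.1480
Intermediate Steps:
-9664/(-39370) + 23743/((-7 + 85)²) = -9664*(-1/39370) + 23743/(78²) = 4832/19685 + 23743/6084 = 496778843/119763540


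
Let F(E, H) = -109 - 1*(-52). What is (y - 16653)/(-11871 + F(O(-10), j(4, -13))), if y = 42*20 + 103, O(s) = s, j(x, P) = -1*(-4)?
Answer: 7855/5964 ≈ 1.3171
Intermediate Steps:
j(x, P) = 4
F(E, H) = -57 (F(E, H) = -109 + 52 = -57)
y = 943 (y = 840 + 103 = 943)
(y - 16653)/(-11871 + F(O(-10), j(4, -13))) = (943 - 16653)/(-11871 - 57) = -15710/(-11928) = -15710*(-1/11928) = 7855/5964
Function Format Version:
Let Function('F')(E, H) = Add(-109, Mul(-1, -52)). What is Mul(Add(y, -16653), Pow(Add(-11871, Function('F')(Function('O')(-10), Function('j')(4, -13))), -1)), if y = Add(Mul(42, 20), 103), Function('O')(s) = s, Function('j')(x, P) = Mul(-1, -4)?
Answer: Rational(7855, 5964) ≈ 1.3171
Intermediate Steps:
Function('j')(x, P) = 4
Function('F')(E, H) = -57 (Function('F')(E, H) = Add(-109, 52) = -57)
y = 943 (y = Add(840, 103) = 943)
Mul(Add(y, -16653), Pow(Add(-11871, Function('F')(Function('O')(-10), Function('j')(4, -13))), -1)) = Mul(Add(943, -16653), Pow(Add(-11871, -57), -1)) = Mul(-15710, Pow(-11928, -1)) = Mul(-15710, Rational(-1, 11928)) = Rational(7855, 5964)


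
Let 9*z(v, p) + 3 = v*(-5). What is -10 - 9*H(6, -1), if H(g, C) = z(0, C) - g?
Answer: 47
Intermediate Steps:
z(v, p) = -⅓ - 5*v/9 (z(v, p) = -⅓ + (v*(-5))/9 = -⅓ + (-5*v)/9 = -⅓ - 5*v/9)
H(g, C) = -⅓ - g (H(g, C) = (-⅓ - 5/9*0) - g = (-⅓ + 0) - g = -⅓ - g)
-10 - 9*H(6, -1) = -10 - 9*(-⅓ - 1*6) = -10 - 9*(-⅓ - 6) = -10 - 9*(-19/3) = -10 + 57 = 47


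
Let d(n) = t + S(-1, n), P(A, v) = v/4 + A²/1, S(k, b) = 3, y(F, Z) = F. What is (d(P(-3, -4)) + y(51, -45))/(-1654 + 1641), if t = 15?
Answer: -69/13 ≈ -5.3077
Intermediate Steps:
P(A, v) = A² + v/4 (P(A, v) = v*(¼) + A²*1 = v/4 + A² = A² + v/4)
d(n) = 18 (d(n) = 15 + 3 = 18)
(d(P(-3, -4)) + y(51, -45))/(-1654 + 1641) = (18 + 51)/(-1654 + 1641) = 69/(-13) = 69*(-1/13) = -69/13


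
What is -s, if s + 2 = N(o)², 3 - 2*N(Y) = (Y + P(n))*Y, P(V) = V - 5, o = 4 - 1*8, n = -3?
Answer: -2017/4 ≈ -504.25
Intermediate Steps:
o = -4 (o = 4 - 8 = -4)
P(V) = -5 + V
N(Y) = 3/2 - Y*(-8 + Y)/2 (N(Y) = 3/2 - (Y + (-5 - 3))*Y/2 = 3/2 - (Y - 8)*Y/2 = 3/2 - (-8 + Y)*Y/2 = 3/2 - Y*(-8 + Y)/2)
s = 2017/4 (s = -2 + (3/2 + 4*(-4) - ½*(-4)²)² = -2 + (3/2 - 16 - ½*16)² = -2 + (3/2 - 16 - 8)² = -2 + (-45/2)² = -2 + 2025/4 = 2017/4 ≈ 504.25)
-s = -1*2017/4 = -2017/4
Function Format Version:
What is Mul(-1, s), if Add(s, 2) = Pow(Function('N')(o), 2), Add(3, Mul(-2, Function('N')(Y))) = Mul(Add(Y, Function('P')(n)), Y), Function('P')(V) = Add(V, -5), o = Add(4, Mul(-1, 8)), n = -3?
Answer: Rational(-2017, 4) ≈ -504.25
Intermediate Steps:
o = -4 (o = Add(4, -8) = -4)
Function('P')(V) = Add(-5, V)
Function('N')(Y) = Add(Rational(3, 2), Mul(Rational(-1, 2), Y, Add(-8, Y))) (Function('N')(Y) = Add(Rational(3, 2), Mul(Rational(-1, 2), Mul(Add(Y, Add(-5, -3)), Y))) = Add(Rational(3, 2), Mul(Rational(-1, 2), Mul(Add(Y, -8), Y))) = Add(Rational(3, 2), Mul(Rational(-1, 2), Mul(Add(-8, Y), Y))) = Add(Rational(3, 2), Mul(Rational(-1, 2), Mul(Y, Add(-8, Y)))) = Add(Rational(3, 2), Mul(Rational(-1, 2), Y, Add(-8, Y))))
s = Rational(2017, 4) (s = Add(-2, Pow(Add(Rational(3, 2), Mul(4, -4), Mul(Rational(-1, 2), Pow(-4, 2))), 2)) = Add(-2, Pow(Add(Rational(3, 2), -16, Mul(Rational(-1, 2), 16)), 2)) = Add(-2, Pow(Add(Rational(3, 2), -16, -8), 2)) = Add(-2, Pow(Rational(-45, 2), 2)) = Add(-2, Rational(2025, 4)) = Rational(2017, 4) ≈ 504.25)
Mul(-1, s) = Mul(-1, Rational(2017, 4)) = Rational(-2017, 4)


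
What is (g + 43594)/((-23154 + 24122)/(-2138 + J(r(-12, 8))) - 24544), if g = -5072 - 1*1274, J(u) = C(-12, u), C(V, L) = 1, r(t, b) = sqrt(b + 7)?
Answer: -3316624/2185479 ≈ -1.5176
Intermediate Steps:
r(t, b) = sqrt(7 + b)
J(u) = 1
g = -6346 (g = -5072 - 1274 = -6346)
(g + 43594)/((-23154 + 24122)/(-2138 + J(r(-12, 8))) - 24544) = (-6346 + 43594)/((-23154 + 24122)/(-2138 + 1) - 24544) = 37248/(968/(-2137) - 24544) = 37248/(968*(-1/2137) - 24544) = 37248/(-968/2137 - 24544) = 37248/(-52451496/2137) = 37248*(-2137/52451496) = -3316624/2185479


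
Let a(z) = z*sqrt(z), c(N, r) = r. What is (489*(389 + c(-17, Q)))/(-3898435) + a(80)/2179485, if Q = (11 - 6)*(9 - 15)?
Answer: -175551/3898435 + 64*sqrt(5)/435897 ≈ -0.044703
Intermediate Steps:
Q = -30 (Q = 5*(-6) = -30)
a(z) = z**(3/2)
(489*(389 + c(-17, Q)))/(-3898435) + a(80)/2179485 = (489*(389 - 30))/(-3898435) + 80**(3/2)/2179485 = (489*359)*(-1/3898435) + (320*sqrt(5))*(1/2179485) = 175551*(-1/3898435) + 64*sqrt(5)/435897 = -175551/3898435 + 64*sqrt(5)/435897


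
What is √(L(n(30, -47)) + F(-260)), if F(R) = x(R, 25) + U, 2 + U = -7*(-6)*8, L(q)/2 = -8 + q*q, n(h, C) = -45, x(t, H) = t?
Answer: 2*√1027 ≈ 64.094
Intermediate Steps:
L(q) = -16 + 2*q² (L(q) = 2*(-8 + q*q) = 2*(-8 + q²) = -16 + 2*q²)
U = 334 (U = -2 - 7*(-6)*8 = -2 + 42*8 = -2 + 336 = 334)
F(R) = 334 + R (F(R) = R + 334 = 334 + R)
√(L(n(30, -47)) + F(-260)) = √((-16 + 2*(-45)²) + (334 - 260)) = √((-16 + 2*2025) + 74) = √((-16 + 4050) + 74) = √(4034 + 74) = √4108 = 2*√1027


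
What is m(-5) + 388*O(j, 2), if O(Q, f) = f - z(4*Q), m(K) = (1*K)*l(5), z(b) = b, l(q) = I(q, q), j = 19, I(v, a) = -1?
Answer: -28707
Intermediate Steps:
l(q) = -1
m(K) = -K (m(K) = (1*K)*(-1) = K*(-1) = -K)
O(Q, f) = f - 4*Q
m(-5) + 388*O(j, 2) = -1*(-5) + 388*(2 - 4*19) = 5 + 388*(2 - 76) = 5 + 388*(-74) = 5 - 28712 = -28707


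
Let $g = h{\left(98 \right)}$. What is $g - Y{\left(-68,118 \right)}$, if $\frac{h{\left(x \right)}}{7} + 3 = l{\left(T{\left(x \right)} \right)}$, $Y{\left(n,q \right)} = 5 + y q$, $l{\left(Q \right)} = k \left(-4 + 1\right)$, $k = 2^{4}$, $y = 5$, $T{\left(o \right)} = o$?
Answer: $-952$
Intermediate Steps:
$k = 16$
$l{\left(Q \right)} = -48$ ($l{\left(Q \right)} = 16 \left(-4 + 1\right) = 16 \left(-3\right) = -48$)
$Y{\left(n,q \right)} = 5 + 5 q$
$h{\left(x \right)} = -357$ ($h{\left(x \right)} = -21 + 7 \left(-48\right) = -21 - 336 = -357$)
$g = -357$
$g - Y{\left(-68,118 \right)} = -357 - \left(5 + 5 \cdot 118\right) = -357 - \left(5 + 590\right) = -357 - 595 = -952$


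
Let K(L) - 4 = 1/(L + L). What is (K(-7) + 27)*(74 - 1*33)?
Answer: 17753/14 ≈ 1268.1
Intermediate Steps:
K(L) = 4 + 1/(2*L) (K(L) = 4 + 1/(L + L) = 4 + 1/(2*L))
(K(-7) + 27)*(74 - 1*33) = ((4 + (½)/(-7)) + 27)*(74 - 1*33) = ((4 + (½)*(-⅐)) + 27)*(74 - 33) = ((4 - 1/14) + 27)*41 = (55/14 + 27)*41 = (433/14)*41 = 17753/14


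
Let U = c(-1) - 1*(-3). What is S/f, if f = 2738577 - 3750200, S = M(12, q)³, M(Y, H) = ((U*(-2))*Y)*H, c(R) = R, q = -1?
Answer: -110592/1011623 ≈ -0.10932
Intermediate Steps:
U = 2 (U = -1 - 1*(-3) = -1 + 3 = 2)
M(Y, H) = -4*H*Y (M(Y, H) = ((2*(-2))*Y)*H = (-4*Y)*H = -4*H*Y)
S = 110592 (S = (-4*(-1)*12)³ = 48³ = 110592)
f = -1011623
S/f = 110592/(-1011623) = 110592*(-1/1011623) = -110592/1011623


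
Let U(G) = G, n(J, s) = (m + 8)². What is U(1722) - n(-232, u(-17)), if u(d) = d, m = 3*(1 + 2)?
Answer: 1433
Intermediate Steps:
m = 9 (m = 3*3 = 9)
n(J, s) = 289 (n(J, s) = (9 + 8)² = 17² = 289)
U(1722) - n(-232, u(-17)) = 1722 - 1*289 = 1722 - 289 = 1433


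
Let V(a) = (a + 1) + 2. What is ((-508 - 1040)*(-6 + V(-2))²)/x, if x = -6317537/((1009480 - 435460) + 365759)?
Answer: 36369447300/6317537 ≈ 5756.9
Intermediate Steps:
V(a) = 3 + a (V(a) = (1 + a) + 2 = 3 + a)
x = -6317537/939779 (x = -6317537/(574020 + 365759) = -6317537/939779 ≈ -6.7224)
((-508 - 1040)*(-6 + V(-2))²)/x = ((-508 - 1040)*(-6 + (3 - 2))²)/(-6317537/939779) = -1548*(-6 + 1)²*(-939779/6317537) = -1548*(-5)²*(-939779/6317537) = -1548*25*(-939779/6317537) = -38700*(-939779/6317537) = 36369447300/6317537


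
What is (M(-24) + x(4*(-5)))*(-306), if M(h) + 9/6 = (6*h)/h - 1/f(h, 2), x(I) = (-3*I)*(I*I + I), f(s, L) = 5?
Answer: -34890579/5 ≈ -6.9781e+6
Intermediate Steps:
x(I) = -3*I*(I + I²) (x(I) = (-3*I)*(I² + I) = (-3*I)*(I + I²) = -3*I*(I + I²))
M(h) = 43/10 (M(h) = -3/2 + ((6*h)/h - 1/5) = -3/2 + (6 - 1*⅕) = -3/2 + (6 - ⅕) = -3/2 + 29/5 = 43/10)
(M(-24) + x(4*(-5)))*(-306) = (43/10 + 3*(4*(-5))²*(-1 - 4*(-5)))*(-306) = (43/10 + 3*(-20)²*(-1 - 1*(-20)))*(-306) = (43/10 + 3*400*(-1 + 20))*(-306) = (43/10 + 3*400*19)*(-306) = (43/10 + 22800)*(-306) = (228043/10)*(-306) = -34890579/5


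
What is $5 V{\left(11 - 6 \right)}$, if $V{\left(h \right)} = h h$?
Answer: $125$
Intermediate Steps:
$V{\left(h \right)} = h^{2}$
$5 V{\left(11 - 6 \right)} = 5 \left(11 - 6\right)^{2} = 5 \cdot 5^{2} = 5 \cdot 25 = 125$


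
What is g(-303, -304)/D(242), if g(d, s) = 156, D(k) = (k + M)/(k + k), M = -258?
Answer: -4719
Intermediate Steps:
D(k) = (-258 + k)/(2*k) (D(k) = (k - 258)/(k + k) = (-258 + k)/((2*k)) = (-258 + k)*(1/(2*k)) = (-258 + k)/(2*k))
g(-303, -304)/D(242) = 156/(((½)*(-258 + 242)/242)) = 156/(((½)*(1/242)*(-16))) = 156/(-4/121) = 156*(-121/4) = -4719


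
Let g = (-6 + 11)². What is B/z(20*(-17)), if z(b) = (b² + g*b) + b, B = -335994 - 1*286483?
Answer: -622477/106760 ≈ -5.8306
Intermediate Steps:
B = -622477 (B = -335994 - 286483 = -622477)
g = 25 (g = 5² = 25)
z(b) = b² + 26*b (z(b) = (b² + 25*b) + b = b² + 26*b)
B/z(20*(-17)) = -622477*(-1/(340*(26 + 20*(-17)))) = -622477*(-1/(340*(26 - 340))) = -622477/((-340*(-314))) = -622477/106760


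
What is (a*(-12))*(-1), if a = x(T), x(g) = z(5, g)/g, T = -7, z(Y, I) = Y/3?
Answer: -20/7 ≈ -2.8571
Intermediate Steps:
z(Y, I) = Y/3 (z(Y, I) = Y*(⅓) = Y/3)
x(g) = 5/(3*g) (x(g) = ((⅓)*5)/g = 5/(3*g))
a = -5/21 (a = (5/3)/(-7) = (5/3)*(-⅐) = -5/21 ≈ -0.23810)
(a*(-12))*(-1) = -5/21*(-12)*(-1) = (20/7)*(-1) = -20/7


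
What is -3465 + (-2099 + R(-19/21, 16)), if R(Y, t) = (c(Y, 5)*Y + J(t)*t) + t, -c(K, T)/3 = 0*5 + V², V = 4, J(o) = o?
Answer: -36740/7 ≈ -5248.6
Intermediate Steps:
c(K, T) = -48 (c(K, T) = -3*(0*5 + 4²) = -3*(0 + 16) = -3*16 = -48)
R(Y, t) = t + t² - 48*Y (R(Y, t) = (-48*Y + t*t) + t = (-48*Y + t²) + t = (t² - 48*Y) + t = t + t² - 48*Y)
-3465 + (-2099 + R(-19/21, 16)) = -3465 + (-2099 + (16 + 16² - (-912)/21)) = -3465 + (-2099 + (16 + 256 - (-912)/21)) = -3465 + (-2099 + (16 + 256 - 48*(-19/21))) = -3465 + (-2099 + (16 + 256 + 304/7)) = -3465 + (-2099 + 2208/7) = -3465 - 12485/7 = -36740/7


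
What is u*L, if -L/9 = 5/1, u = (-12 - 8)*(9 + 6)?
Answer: 13500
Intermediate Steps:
u = -300 (u = -20*15 = -300)
L = -45 (L = -45/1 = -45 ≈ -45.000)
u*L = -300*(-45) = 13500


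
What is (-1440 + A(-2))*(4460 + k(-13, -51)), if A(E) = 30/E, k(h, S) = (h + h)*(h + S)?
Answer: -8910420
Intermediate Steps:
k(h, S) = 2*h*(S + h) (k(h, S) = (2*h)*(S + h) = 2*h*(S + h))
(-1440 + A(-2))*(4460 + k(-13, -51)) = (-1440 + 30/(-2))*(4460 + 2*(-13)*(-51 - 13)) = (-1440 + 30*(-½))*(4460 + 2*(-13)*(-64)) = (-1440 - 15)*(4460 + 1664) = -1455*6124 = -8910420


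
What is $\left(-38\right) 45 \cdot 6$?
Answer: $-10260$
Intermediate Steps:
$\left(-38\right) 45 \cdot 6 = \left(-1710\right) 6 = -10260$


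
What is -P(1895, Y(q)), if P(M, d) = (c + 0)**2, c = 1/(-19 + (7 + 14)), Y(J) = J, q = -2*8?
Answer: -1/4 ≈ -0.25000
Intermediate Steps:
q = -16
c = 1/2 (c = 1/(-19 + 21) = 1/2 ≈ 0.50000)
P(M, d) = 1/4 (P(M, d) = (1/2 + 0)**2 = (1/2)**2 = 1/4)
-P(1895, Y(q)) = -1*1/4 = -1/4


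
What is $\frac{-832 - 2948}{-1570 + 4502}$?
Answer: $- \frac{945}{733} \approx -1.2892$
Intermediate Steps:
$\frac{-832 - 2948}{-1570 + 4502} = - \frac{3780}{2932} = \left(-3780\right) \frac{1}{2932} = - \frac{945}{733}$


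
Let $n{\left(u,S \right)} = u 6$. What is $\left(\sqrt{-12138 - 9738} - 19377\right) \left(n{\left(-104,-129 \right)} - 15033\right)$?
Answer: $303385689 - 31314 i \sqrt{5469} \approx 3.0339 \cdot 10^{8} - 2.3158 \cdot 10^{6} i$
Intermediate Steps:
$n{\left(u,S \right)} = 6 u$
$\left(\sqrt{-12138 - 9738} - 19377\right) \left(n{\left(-104,-129 \right)} - 15033\right) = \left(\sqrt{-12138 - 9738} - 19377\right) \left(6 \left(-104\right) - 15033\right) = \left(\sqrt{-21876} - 19377\right) \left(-624 - 15033\right) = \left(2 i \sqrt{5469} - 19377\right) \left(-15657\right) = \left(-19377 + 2 i \sqrt{5469}\right) \left(-15657\right) = 303385689 - 31314 i \sqrt{5469}$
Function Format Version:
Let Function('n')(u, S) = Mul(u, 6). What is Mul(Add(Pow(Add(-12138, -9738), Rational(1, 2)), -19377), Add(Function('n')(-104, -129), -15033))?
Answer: Add(303385689, Mul(-31314, I, Pow(5469, Rational(1, 2)))) ≈ Add(3.0339e+8, Mul(-2.3158e+6, I))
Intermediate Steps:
Function('n')(u, S) = Mul(6, u)
Mul(Add(Pow(Add(-12138, -9738), Rational(1, 2)), -19377), Add(Function('n')(-104, -129), -15033)) = Mul(Add(Pow(Add(-12138, -9738), Rational(1, 2)), -19377), Add(Mul(6, -104), -15033)) = Mul(Add(Pow(-21876, Rational(1, 2)), -19377), Add(-624, -15033)) = Mul(Add(Mul(2, I, Pow(5469, Rational(1, 2))), -19377), -15657) = Mul(Add(-19377, Mul(2, I, Pow(5469, Rational(1, 2)))), -15657) = Add(303385689, Mul(-31314, I, Pow(5469, Rational(1, 2))))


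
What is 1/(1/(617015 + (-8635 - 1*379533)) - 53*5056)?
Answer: -228847/61323672895 ≈ -3.7318e-6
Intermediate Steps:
1/(1/(617015 + (-8635 - 1*379533)) - 53*5056) = 1/(1/(617015 + (-8635 - 379533)) - 267968) = 1/(1/(617015 - 388168) - 267968) = 1/(1/228847 - 267968) = 1/(-61323672895/228847) = -228847/61323672895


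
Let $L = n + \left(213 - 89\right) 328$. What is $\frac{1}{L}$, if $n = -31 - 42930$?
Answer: $- \frac{1}{2289} \approx -0.00043687$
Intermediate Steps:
$n = -42961$ ($n = -31 - 42930 = -42961$)
$L = -2289$ ($L = -42961 + \left(213 - 89\right) 328 = -42961 + 124 \cdot 328 = -42961 + 40672 = -2289$)
$\frac{1}{L} = \frac{1}{-2289} = - \frac{1}{2289}$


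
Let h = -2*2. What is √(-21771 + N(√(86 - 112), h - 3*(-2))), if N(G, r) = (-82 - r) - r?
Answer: I*√21857 ≈ 147.84*I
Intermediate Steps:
h = -4
N(G, r) = -82 - 2*r
√(-21771 + N(√(86 - 112), h - 3*(-2))) = √(-21771 + (-82 - 2*(-4 - 3*(-2)))) = √(-21771 + (-82 - 2*(-4 + 6))) = √(-21771 + (-82 - 2*2)) = √(-21771 + (-82 - 4)) = √(-21771 - 86) = √(-21857) = I*√21857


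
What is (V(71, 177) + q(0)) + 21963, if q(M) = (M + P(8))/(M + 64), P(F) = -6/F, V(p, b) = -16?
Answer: 5618429/256 ≈ 21947.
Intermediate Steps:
q(M) = (-3/4 + M)/(64 + M) (q(M) = (M - 6/8)/(M + 64) = (M - 6*1/8)/(64 + M) = (M - 3/4)/(64 + M) = (-3/4 + M)/(64 + M))
(V(71, 177) + q(0)) + 21963 = (-16 + (-3/4 + 0)/(64 + 0)) + 21963 = (-16 - 3/4/64) + 21963 = (-16 + (1/64)*(-3/4)) + 21963 = (-16 - 3/256) + 21963 = -4099/256 + 21963 = 5618429/256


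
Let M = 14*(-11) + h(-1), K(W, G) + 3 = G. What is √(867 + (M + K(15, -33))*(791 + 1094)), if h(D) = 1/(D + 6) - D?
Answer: I*√355021 ≈ 595.84*I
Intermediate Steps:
K(W, G) = -3 + G
h(D) = 1/(6 + D) - D
M = -764/5 (M = 14*(-11) + (1 - 1*(-1)² - 6*(-1))/(6 - 1) = -154 + (1 - 1*1 + 6)/5 = -154 + (1 - 1 + 6)/5 = -154 + (⅕)*6 = -154 + 6/5 = -764/5 ≈ -152.80)
√(867 + (M + K(15, -33))*(791 + 1094)) = √(867 + (-764/5 + (-3 - 33))*(791 + 1094)) = √(867 + (-764/5 - 36)*1885) = √(867 - 944/5*1885) = √(867 - 355888) = √(-355021) = I*√355021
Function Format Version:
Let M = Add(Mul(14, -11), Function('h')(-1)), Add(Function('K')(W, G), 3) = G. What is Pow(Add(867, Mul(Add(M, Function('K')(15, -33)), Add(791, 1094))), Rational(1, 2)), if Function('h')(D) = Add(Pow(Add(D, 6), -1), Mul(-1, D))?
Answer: Mul(I, Pow(355021, Rational(1, 2))) ≈ Mul(595.84, I)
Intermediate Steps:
Function('K')(W, G) = Add(-3, G)
Function('h')(D) = Add(Pow(Add(6, D), -1), Mul(-1, D))
M = Rational(-764, 5) (M = Add(Mul(14, -11), Mul(Pow(Add(6, -1), -1), Add(1, Mul(-1, Pow(-1, 2)), Mul(-6, -1)))) = Add(-154, Mul(Pow(5, -1), Add(1, Mul(-1, 1), 6))) = Add(-154, Mul(Rational(1, 5), Add(1, -1, 6))) = Add(-154, Mul(Rational(1, 5), 6)) = Add(-154, Rational(6, 5)) = Rational(-764, 5) ≈ -152.80)
Pow(Add(867, Mul(Add(M, Function('K')(15, -33)), Add(791, 1094))), Rational(1, 2)) = Pow(Add(867, Mul(Add(Rational(-764, 5), Add(-3, -33)), Add(791, 1094))), Rational(1, 2)) = Pow(Add(867, Mul(Add(Rational(-764, 5), -36), 1885)), Rational(1, 2)) = Pow(Add(867, Mul(Rational(-944, 5), 1885)), Rational(1, 2)) = Pow(Add(867, -355888), Rational(1, 2)) = Pow(-355021, Rational(1, 2)) = Mul(I, Pow(355021, Rational(1, 2)))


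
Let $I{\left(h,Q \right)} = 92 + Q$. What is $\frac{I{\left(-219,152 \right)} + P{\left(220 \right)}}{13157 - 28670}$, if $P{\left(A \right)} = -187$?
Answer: $- \frac{19}{5171} \approx -0.0036743$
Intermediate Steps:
$\frac{I{\left(-219,152 \right)} + P{\left(220 \right)}}{13157 - 28670} = \frac{\left(92 + 152\right) - 187}{13157 - 28670} = \frac{244 - 187}{-15513} = 57 \left(- \frac{1}{15513}\right) = - \frac{19}{5171}$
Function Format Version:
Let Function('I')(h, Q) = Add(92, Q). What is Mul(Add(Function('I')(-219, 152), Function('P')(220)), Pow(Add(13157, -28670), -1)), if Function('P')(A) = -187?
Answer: Rational(-19, 5171) ≈ -0.0036743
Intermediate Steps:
Mul(Add(Function('I')(-219, 152), Function('P')(220)), Pow(Add(13157, -28670), -1)) = Mul(Add(Add(92, 152), -187), Pow(Add(13157, -28670), -1)) = Mul(Add(244, -187), Pow(-15513, -1)) = Mul(57, Rational(-1, 15513)) = Rational(-19, 5171)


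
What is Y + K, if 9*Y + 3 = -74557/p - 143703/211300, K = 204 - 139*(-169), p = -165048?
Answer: 1859269819271539/78467945400 ≈ 23695.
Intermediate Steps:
K = 23695 (K = 204 + 23491 = 23695)
Y = -28146981461/78467945400 (Y = -1/3 + (-74557/(-165048) - 143703/211300)/9 = -1/3 + (-74557*(-1/165048) - 143703*1/211300)/9 = -1/3 + (74557/165048 - 143703/211300)/9 = -1/3 + (1/9)*(-1990999661/8718660600) = -1/3 - 1990999661/78467945400 = -28146981461/78467945400 ≈ -0.35871)
Y + K = -28146981461/78467945400 + 23695 = 1859269819271539/78467945400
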